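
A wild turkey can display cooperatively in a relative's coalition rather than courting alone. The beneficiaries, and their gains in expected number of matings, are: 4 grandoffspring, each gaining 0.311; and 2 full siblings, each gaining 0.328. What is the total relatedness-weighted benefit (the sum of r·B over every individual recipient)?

0.639

r to a grandoffspring = 1/4 (two parent–offspring links: r = (1/2)^2 = 1/4).
r to a full sibling = 0.5 (full sibs share both parents — two paths of length 2: r = 2·(1/2)^2 = 1/2).
Summing one r·B term per recipient: 4·0.25·0.311 + 2·0.5·0.328 = 0.639.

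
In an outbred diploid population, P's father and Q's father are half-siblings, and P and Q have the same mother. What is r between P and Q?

Wright's path rule: contributions from independent ancestry routes add.
P and Q are related in two ways: half first cousins through their fathers (r = 1/16) and half-sibs through their shared mother (r = 1/4).
r = 1/16 + 1/4 = 0.3125.

0.3125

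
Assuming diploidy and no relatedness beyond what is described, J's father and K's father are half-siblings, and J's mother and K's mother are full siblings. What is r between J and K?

0.1875

Independent pedigree routes through distinct common ancestors add.
J and K are related in two ways: half first cousins through their fathers (r = 1/16) and first cousins through their mothers (r = 1/8).
r = 1/16 + 1/8 = 3/16 = 0.1875.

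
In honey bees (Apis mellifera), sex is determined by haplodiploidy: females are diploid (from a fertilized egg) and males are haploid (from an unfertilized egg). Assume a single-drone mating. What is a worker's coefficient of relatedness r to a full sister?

0.75

Haplodiploid full sisters inherit their father's entire haploid genome identically (contributing 1/2) and on average half of their mother's contribution (1/2 · 1/2 = 1/4); r = 1/2 + 1/4 = 3/4.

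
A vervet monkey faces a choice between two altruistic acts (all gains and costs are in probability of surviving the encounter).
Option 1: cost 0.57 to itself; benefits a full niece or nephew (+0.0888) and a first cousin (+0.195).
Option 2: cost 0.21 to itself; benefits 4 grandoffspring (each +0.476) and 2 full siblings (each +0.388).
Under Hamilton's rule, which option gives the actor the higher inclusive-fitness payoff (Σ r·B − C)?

Option 1: r to a full niece or nephew = 0.25.
Option 1: r to a first cousin = 0.125.
Option 1: Σ r·B − C = (1·0.25·0.0888 + 1·0.125·0.195) − 0.57 = -0.523425.
Option 2: r to a grandoffspring = 0.25.
Option 2: r to a full sibling = 0.5.
Option 2: Σ r·B − C = (4·0.25·0.476 + 2·0.5·0.388) − 0.21 = 0.654.
Option 2 has the higher net inclusive-fitness payoff.

Option 2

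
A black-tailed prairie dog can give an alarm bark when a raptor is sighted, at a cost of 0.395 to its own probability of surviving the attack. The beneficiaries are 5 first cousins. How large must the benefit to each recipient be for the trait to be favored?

r to a first cousin = 1/8 (first cousins share one grandparent pair — two paths of length 4: r = 2·(1/2)^4 = 1/8).
Hamilton's rule with n recipients of equal r: n·r·B > C, so B > C/(n·r) = 0.395/(5·0.125) = 0.632.

0.632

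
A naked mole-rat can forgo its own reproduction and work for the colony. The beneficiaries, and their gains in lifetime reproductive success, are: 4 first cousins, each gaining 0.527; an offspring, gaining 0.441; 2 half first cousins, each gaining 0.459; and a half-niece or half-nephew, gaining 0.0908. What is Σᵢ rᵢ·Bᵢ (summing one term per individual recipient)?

0.552725

r to a first cousin = 1/8 (first cousins share one grandparent pair — two paths of length 4: r = 2·(1/2)^4 = 1/8).
r to an offspring = 1/2 (one parent–offspring link: r = (1/2)^1 = 1/2).
r to a half first cousin = 0.0625 (half first cousins share one grandparent — one path of length 4: r = (1/2)^4 = 1/16).
r to a half-niece or half-nephew = 1/8 (half-aunt/uncle↔niece/nephew: one path of length 3: r = (1/2)^3 = 1/8).
Summing one r·B term per recipient: 4·0.125·0.527 + 1·0.5·0.441 + 2·0.0625·0.459 + 1·0.125·0.0908 = 0.552725.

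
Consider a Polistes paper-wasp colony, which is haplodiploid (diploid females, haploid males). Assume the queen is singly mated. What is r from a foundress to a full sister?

0.75

Haplodiploid full sisters inherit their father's entire haploid genome identically (contributing 1/2) and on average half of their mother's contribution (1/2 · 1/2 = 1/4); r = 1/2 + 1/4 = 3/4.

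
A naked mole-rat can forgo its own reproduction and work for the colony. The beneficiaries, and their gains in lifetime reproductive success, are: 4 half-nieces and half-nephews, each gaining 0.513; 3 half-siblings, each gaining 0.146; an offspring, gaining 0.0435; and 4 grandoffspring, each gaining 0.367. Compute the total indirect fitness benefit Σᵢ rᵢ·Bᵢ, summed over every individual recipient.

0.75475

r to a half-niece or half-nephew = 1/8 (half-aunt/uncle↔niece/nephew: one path of length 3: r = (1/2)^3 = 1/8).
r to a half-sibling = 0.25 (half-sibs share one parent — one path of length 2: r = (1/2)^2 = 1/4).
r to an offspring = 1/2 (one parent–offspring link: r = (1/2)^1 = 1/2).
r to a grandoffspring = 0.25 (two parent–offspring links: r = (1/2)^2 = 1/4).
Summing one r·B term per recipient: 4·0.125·0.513 + 3·0.25·0.146 + 1·0.5·0.0435 + 4·0.25·0.367 = 0.75475.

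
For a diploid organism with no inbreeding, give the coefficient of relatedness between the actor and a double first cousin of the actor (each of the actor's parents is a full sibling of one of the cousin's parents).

0.25

Each parent–offspring link contributes a factor of 1/2, and independent paths through distinct common ancestors add.
Double first cousins share both grandparent pairs — four paths of length 4: r = 4·(1/2)^4 = 1/4.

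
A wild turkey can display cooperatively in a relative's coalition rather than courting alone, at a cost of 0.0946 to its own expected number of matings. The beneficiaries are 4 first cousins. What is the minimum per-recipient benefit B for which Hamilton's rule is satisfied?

0.1892

r to a first cousin = 0.125 (first cousins share one grandparent pair — two paths of length 4: r = 2·(1/2)^4 = 1/8).
Hamilton's rule with n recipients of equal r: n·r·B > C, so B > C/(n·r) = 0.0946/(4·0.125) = 0.1892.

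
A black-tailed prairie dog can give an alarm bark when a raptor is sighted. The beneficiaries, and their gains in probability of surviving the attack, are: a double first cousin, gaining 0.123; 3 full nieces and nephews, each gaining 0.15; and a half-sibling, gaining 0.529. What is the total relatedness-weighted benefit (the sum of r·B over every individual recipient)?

r to a double first cousin = 1/4 (double first cousins share both grandparent pairs — four paths of length 4: r = 4·(1/2)^4 = 1/4).
r to a full niece or nephew = 0.25 (full aunt/uncle↔niece/nephew: two paths of length 3 through the shared grandparent pair: r = 2·(1/2)^3 = 1/4).
r to a half-sibling = 0.25 (half-sibs share one parent — one path of length 2: r = (1/2)^2 = 1/4).
Summing one r·B term per recipient: 1·0.25·0.123 + 3·0.25·0.15 + 1·0.25·0.529 = 0.2755.

0.2755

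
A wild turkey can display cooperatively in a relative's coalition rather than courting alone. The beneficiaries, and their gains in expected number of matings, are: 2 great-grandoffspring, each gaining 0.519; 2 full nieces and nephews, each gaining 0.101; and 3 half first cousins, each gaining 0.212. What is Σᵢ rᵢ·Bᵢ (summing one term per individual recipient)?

r to a great-grandoffspring = 1/8 (three parent–offspring links: r = (1/2)^3 = 1/8).
r to a full niece or nephew = 1/4 (full aunt/uncle↔niece/nephew: two paths of length 3 through the shared grandparent pair: r = 2·(1/2)^3 = 1/4).
r to a half first cousin = 1/16 (half first cousins share one grandparent — one path of length 4: r = (1/2)^4 = 1/16).
Summing one r·B term per recipient: 2·0.125·0.519 + 2·0.25·0.101 + 3·0.0625·0.212 = 0.22.

0.22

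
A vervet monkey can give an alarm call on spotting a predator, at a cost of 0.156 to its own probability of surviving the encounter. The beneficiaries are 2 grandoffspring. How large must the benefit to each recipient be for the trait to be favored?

0.312

r to a grandoffspring = 1/4 (two parent–offspring links: r = (1/2)^2 = 1/4).
Hamilton's rule with n recipients of equal r: n·r·B > C, so B > C/(n·r) = 0.156/(2·0.25) = 0.312.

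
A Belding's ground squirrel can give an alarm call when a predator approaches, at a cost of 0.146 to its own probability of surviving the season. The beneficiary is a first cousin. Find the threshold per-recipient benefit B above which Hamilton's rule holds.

r to a first cousin = 0.125 (first cousins share one grandparent pair — two paths of length 4: r = 2·(1/2)^4 = 1/8).
Hamilton's rule with n recipients of equal r: n·r·B > C, so B > C/(n·r) = 0.146/(1·0.125) = 1.168.

1.168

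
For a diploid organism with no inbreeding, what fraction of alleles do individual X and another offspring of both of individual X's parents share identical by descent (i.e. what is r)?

Each parent–offspring link contributes a factor of 1/2, and independent paths through distinct common ancestors add.
Full sibs share both parents — two paths of length 2: r = 2·(1/2)^2 = 1/2.

0.5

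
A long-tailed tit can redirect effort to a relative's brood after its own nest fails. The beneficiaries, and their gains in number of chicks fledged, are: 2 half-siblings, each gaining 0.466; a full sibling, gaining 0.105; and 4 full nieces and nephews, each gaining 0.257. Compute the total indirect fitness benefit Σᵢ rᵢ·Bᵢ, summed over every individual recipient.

0.5425

r to a half-sibling = 0.25 (half-sibs share one parent — one path of length 2: r = (1/2)^2 = 1/4).
r to a full sibling = 0.5 (full sibs share both parents — two paths of length 2: r = 2·(1/2)^2 = 1/2).
r to a full niece or nephew = 0.25 (full aunt/uncle↔niece/nephew: two paths of length 3 through the shared grandparent pair: r = 2·(1/2)^3 = 1/4).
Summing one r·B term per recipient: 2·0.25·0.466 + 1·0.5·0.105 + 4·0.25·0.257 = 0.5425.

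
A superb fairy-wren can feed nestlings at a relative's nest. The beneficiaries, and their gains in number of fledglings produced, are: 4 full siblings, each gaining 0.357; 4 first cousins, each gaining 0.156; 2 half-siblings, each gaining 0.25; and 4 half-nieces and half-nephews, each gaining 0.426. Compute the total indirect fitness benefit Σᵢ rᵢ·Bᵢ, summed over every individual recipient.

1.13

r to a full sibling = 1/2 (full sibs share both parents — two paths of length 2: r = 2·(1/2)^2 = 1/2).
r to a first cousin = 1/8 (first cousins share one grandparent pair — two paths of length 4: r = 2·(1/2)^4 = 1/8).
r to a half-sibling = 0.25 (half-sibs share one parent — one path of length 2: r = (1/2)^2 = 1/4).
r to a half-niece or half-nephew = 1/8 (half-aunt/uncle↔niece/nephew: one path of length 3: r = (1/2)^3 = 1/8).
Summing one r·B term per recipient: 4·0.5·0.357 + 4·0.125·0.156 + 2·0.25·0.25 + 4·0.125·0.426 = 1.13.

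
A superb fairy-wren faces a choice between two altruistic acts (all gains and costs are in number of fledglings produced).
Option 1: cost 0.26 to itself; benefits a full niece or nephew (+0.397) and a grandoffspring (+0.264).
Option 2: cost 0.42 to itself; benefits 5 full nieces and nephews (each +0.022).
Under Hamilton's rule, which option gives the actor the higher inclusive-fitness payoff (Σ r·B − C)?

Option 1

Option 1: r to a full niece or nephew = 0.25.
Option 1: r to a grandoffspring = 0.25.
Option 1: Σ r·B − C = (1·0.25·0.397 + 1·0.25·0.264) − 0.26 = -0.09475.
Option 2: r to a full niece or nephew = 0.25.
Option 2: Σ r·B − C = (5·0.25·0.022) − 0.42 = -0.3925.
Option 1 has the higher net inclusive-fitness payoff.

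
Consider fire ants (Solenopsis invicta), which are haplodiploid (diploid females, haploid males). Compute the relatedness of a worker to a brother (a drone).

Her haploid brother carries none of their father's genes and a random half of their mother's genome; that half matches the maternal half of her own genome with probability 1/2: r = 1/2 · 1/2 = 1/4.

0.25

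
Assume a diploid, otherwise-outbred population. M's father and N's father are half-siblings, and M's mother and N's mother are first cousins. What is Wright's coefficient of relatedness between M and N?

Relatedness sums over independent paths through distinct common ancestors.
M and N are related in two ways: half first cousins through their fathers (r = 1/16) and second cousins through their mothers (r = 1/32).
r = 1/16 + 1/32 = 0.09375.

0.09375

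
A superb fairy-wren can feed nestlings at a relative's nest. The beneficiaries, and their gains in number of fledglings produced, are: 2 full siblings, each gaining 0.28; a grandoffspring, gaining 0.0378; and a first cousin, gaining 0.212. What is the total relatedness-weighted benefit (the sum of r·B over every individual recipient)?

r to a full sibling = 1/2 (full sibs share both parents — two paths of length 2: r = 2·(1/2)^2 = 1/2).
r to a grandoffspring = 1/4 (two parent–offspring links: r = (1/2)^2 = 1/4).
r to a first cousin = 1/8 (first cousins share one grandparent pair — two paths of length 4: r = 2·(1/2)^4 = 1/8).
Summing one r·B term per recipient: 2·0.5·0.28 + 1·0.25·0.0378 + 1·0.125·0.212 = 0.31595.

0.31595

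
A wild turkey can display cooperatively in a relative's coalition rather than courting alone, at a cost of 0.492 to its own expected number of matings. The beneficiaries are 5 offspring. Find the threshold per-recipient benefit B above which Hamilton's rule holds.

r to an offspring = 1/2 (one parent–offspring link: r = (1/2)^1 = 1/2).
Hamilton's rule with n recipients of equal r: n·r·B > C, so B > C/(n·r) = 0.492/(5·0.5) = 0.1968.

0.1968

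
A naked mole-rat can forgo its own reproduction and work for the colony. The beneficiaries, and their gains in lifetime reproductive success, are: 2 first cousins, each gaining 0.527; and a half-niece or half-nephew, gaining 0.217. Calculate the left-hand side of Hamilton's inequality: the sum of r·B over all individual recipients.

0.158875

r to a first cousin = 0.125 (first cousins share one grandparent pair — two paths of length 4: r = 2·(1/2)^4 = 1/8).
r to a half-niece or half-nephew = 1/8 (half-aunt/uncle↔niece/nephew: one path of length 3: r = (1/2)^3 = 1/8).
Summing one r·B term per recipient: 2·0.125·0.527 + 1·0.125·0.217 = 0.158875.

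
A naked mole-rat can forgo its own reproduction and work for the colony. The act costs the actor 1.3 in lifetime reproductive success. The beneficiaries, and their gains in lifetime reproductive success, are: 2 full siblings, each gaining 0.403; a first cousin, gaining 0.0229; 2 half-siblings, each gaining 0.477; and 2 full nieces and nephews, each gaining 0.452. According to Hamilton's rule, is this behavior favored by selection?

Hamilton's rule: the trait is favored when the sum of r·B over every recipient exceeds the actor's cost C.
r to a full sibling = 0.5 (full sibs share both parents — two paths of length 2: r = 2·(1/2)^2 = 1/2).
r to a first cousin = 1/8 (first cousins share one grandparent pair — two paths of length 4: r = 2·(1/2)^4 = 1/8).
r to a half-sibling = 0.25 (half-sibs share one parent — one path of length 2: r = (1/2)^2 = 1/4).
r to a full niece or nephew = 1/4 (full aunt/uncle↔niece/nephew: two paths of length 3 through the shared grandparent pair: r = 2·(1/2)^3 = 1/4).
Summing one r·B term per recipient: 2·0.5·0.403 + 1·0.125·0.0229 + 2·0.25·0.477 + 2·0.25·0.452 = 0.8703625.
0.8703625 < 1.3: the indirect benefit is less than the cost.

No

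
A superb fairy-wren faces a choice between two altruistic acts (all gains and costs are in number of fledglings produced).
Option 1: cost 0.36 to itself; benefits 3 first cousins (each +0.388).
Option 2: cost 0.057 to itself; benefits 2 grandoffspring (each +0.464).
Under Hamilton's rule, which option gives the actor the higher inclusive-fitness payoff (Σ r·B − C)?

Option 1: r to a first cousin = 0.125.
Option 1: Σ r·B − C = (3·0.125·0.388) − 0.36 = -0.2145.
Option 2: r to a grandoffspring = 0.25.
Option 2: Σ r·B − C = (2·0.25·0.464) − 0.057 = 0.175.
Option 2 has the higher net inclusive-fitness payoff.

Option 2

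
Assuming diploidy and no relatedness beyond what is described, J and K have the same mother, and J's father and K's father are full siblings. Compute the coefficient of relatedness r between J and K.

0.375

Independent pedigree routes through distinct common ancestors add.
J and K are related in two ways: half-sibs through their shared mother (r = 1/4) and first cousins through their fathers (r = 1/8).
r = 1/4 + 1/8 = 3/8 = 0.375.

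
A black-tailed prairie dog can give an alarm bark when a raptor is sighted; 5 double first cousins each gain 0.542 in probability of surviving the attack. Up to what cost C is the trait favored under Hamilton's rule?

0.6775

r to a double first cousin = 1/4 (double first cousins share both grandparent pairs — four paths of length 4: r = 4·(1/2)^4 = 1/4).
Hamilton's rule: n·r·B > C, so the trait is favored while C < n·r·B = 5·0.25·0.542 = 0.6775.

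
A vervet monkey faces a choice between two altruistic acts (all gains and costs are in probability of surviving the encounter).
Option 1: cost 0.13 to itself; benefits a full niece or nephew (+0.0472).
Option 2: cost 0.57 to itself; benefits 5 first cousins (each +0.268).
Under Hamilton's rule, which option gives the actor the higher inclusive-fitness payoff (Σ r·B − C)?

Option 1: r to a full niece or nephew = 0.25.
Option 1: Σ r·B − C = (1·0.25·0.0472) − 0.13 = -0.1182.
Option 2: r to a first cousin = 0.125.
Option 2: Σ r·B − C = (5·0.125·0.268) − 0.57 = -0.4025.
Option 1 has the higher net inclusive-fitness payoff.

Option 1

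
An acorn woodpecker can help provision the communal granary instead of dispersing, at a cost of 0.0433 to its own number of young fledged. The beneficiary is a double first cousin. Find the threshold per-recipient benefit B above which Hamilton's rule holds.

r to a double first cousin = 0.25 (double first cousins share both grandparent pairs — four paths of length 4: r = 4·(1/2)^4 = 1/4).
Hamilton's rule with n recipients of equal r: n·r·B > C, so B > C/(n·r) = 0.0433/(1·0.25) = 0.1732.

0.1732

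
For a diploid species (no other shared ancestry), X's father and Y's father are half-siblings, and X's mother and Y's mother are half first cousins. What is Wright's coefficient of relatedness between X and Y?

0.078125

Relatedness sums over independent paths through distinct common ancestors.
X and Y are related in two ways: half first cousins through their fathers (r = 1/16) and half second cousins through their mothers (r = 1/64).
r = 1/16 + 1/64 = 5/64 = 0.078125.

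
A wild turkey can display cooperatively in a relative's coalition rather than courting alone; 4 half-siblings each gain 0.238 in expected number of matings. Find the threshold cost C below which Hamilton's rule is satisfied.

r to a half-sibling = 0.25 (half-sibs share one parent — one path of length 2: r = (1/2)^2 = 1/4).
Hamilton's rule: n·r·B > C, so the trait is favored while C < n·r·B = 4·0.25·0.238 = 0.238.

0.238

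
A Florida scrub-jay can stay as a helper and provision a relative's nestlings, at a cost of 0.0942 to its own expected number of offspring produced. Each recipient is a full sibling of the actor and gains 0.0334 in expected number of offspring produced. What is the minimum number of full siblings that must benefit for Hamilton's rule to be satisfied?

6

r to a full sibling = 1/2 (full sibs share both parents — two paths of length 2: r = 2·(1/2)^2 = 1/2).
Hamilton's rule: n·r·B > C  ⇒  n > C/(r·B) = 0.0942/(0.5·0.0334) = 5.641.
The smallest integer exceeding 5.641 is 6.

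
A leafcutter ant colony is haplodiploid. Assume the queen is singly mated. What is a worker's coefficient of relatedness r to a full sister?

0.75

Haplodiploid full sisters inherit their father's entire haploid genome identically (contributing 1/2) and on average half of their mother's contribution (1/2 · 1/2 = 1/4); r = 1/2 + 1/4 = 3/4.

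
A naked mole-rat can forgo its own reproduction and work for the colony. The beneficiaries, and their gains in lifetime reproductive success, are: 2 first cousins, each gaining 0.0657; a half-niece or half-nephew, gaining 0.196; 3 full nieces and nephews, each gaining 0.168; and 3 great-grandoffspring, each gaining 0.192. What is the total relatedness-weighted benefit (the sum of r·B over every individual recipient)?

0.238925

r to a first cousin = 0.125 (first cousins share one grandparent pair — two paths of length 4: r = 2·(1/2)^4 = 1/8).
r to a half-niece or half-nephew = 0.125 (half-aunt/uncle↔niece/nephew: one path of length 3: r = (1/2)^3 = 1/8).
r to a full niece or nephew = 1/4 (full aunt/uncle↔niece/nephew: two paths of length 3 through the shared grandparent pair: r = 2·(1/2)^3 = 1/4).
r to a great-grandoffspring = 1/8 (three parent–offspring links: r = (1/2)^3 = 1/8).
Summing one r·B term per recipient: 2·0.125·0.0657 + 1·0.125·0.196 + 3·0.25·0.168 + 3·0.125·0.192 = 0.238925.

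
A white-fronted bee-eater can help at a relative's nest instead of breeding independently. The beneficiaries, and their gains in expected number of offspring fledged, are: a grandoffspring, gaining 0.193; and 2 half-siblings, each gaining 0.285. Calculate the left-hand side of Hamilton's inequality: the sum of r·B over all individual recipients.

0.19075

r to a grandoffspring = 0.25 (two parent–offspring links: r = (1/2)^2 = 1/4).
r to a half-sibling = 1/4 (half-sibs share one parent — one path of length 2: r = (1/2)^2 = 1/4).
Summing one r·B term per recipient: 1·0.25·0.193 + 2·0.25·0.285 = 0.19075.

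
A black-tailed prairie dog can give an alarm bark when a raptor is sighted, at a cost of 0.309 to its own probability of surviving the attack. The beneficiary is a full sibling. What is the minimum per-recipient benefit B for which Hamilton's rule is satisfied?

0.618

r to a full sibling = 0.5 (full sibs share both parents — two paths of length 2: r = 2·(1/2)^2 = 1/2).
Hamilton's rule with n recipients of equal r: n·r·B > C, so B > C/(n·r) = 0.309/(1·0.5) = 0.618.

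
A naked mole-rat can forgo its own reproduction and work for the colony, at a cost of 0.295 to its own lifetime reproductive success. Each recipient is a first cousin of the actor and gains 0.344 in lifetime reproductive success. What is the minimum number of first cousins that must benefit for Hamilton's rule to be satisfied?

r to a first cousin = 0.125 (first cousins share one grandparent pair — two paths of length 4: r = 2·(1/2)^4 = 1/8).
Hamilton's rule: n·r·B > C  ⇒  n > C/(r·B) = 0.295/(0.125·0.344) = 6.86.
The smallest integer exceeding 6.86 is 7.

7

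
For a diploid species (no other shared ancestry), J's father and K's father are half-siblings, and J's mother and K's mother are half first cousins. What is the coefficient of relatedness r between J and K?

0.078125

Independent pedigree routes through distinct common ancestors add.
J and K are related in two ways: half first cousins through their fathers (r = 1/16) and half second cousins through their mothers (r = 1/64).
r = 1/16 + 1/64 = 5/64 = 0.078125.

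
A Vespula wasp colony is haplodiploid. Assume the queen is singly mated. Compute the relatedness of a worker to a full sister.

0.75

Haplodiploid full sisters inherit their father's entire haploid genome identically (contributing 1/2) and on average half of their mother's contribution (1/2 · 1/2 = 1/4); r = 1/2 + 1/4 = 3/4.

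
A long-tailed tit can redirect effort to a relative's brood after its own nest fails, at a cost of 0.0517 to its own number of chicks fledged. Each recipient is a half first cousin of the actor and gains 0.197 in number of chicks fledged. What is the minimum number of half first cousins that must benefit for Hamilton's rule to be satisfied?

5

r to a half first cousin = 0.0625 (half first cousins share one grandparent — one path of length 4: r = (1/2)^4 = 1/16).
Hamilton's rule: n·r·B > C  ⇒  n > C/(r·B) = 0.0517/(0.0625·0.197) = 4.199.
The smallest integer exceeding 4.199 is 5.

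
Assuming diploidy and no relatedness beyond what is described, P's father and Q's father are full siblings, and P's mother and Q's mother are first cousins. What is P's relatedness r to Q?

0.15625

Relatedness sums over independent paths through distinct common ancestors.
P and Q are related in two ways: first cousins through their fathers (r = 1/8) and second cousins through their mothers (r = 1/32).
r = 1/8 + 1/32 = 0.15625.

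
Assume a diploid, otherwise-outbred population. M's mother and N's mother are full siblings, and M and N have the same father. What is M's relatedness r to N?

Relatedness sums over independent paths through distinct common ancestors.
M and N are related in two ways: first cousins through their mothers (r = 1/8) and half-sibs through their shared father (r = 1/4).
r = 1/8 + 1/4 = 0.375.

0.375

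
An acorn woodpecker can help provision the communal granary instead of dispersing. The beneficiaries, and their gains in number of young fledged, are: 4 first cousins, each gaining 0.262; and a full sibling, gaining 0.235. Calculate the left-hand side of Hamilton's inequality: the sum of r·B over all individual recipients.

0.2485

r to a first cousin = 0.125 (first cousins share one grandparent pair — two paths of length 4: r = 2·(1/2)^4 = 1/8).
r to a full sibling = 1/2 (full sibs share both parents — two paths of length 2: r = 2·(1/2)^2 = 1/2).
Summing one r·B term per recipient: 4·0.125·0.262 + 1·0.5·0.235 = 0.2485.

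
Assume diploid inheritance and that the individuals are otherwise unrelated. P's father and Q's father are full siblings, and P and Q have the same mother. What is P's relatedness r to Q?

Wright's path rule: contributions from independent ancestry routes add.
P and Q are related in two ways: first cousins through their fathers (r = 1/8) and half-sibs through their shared mother (r = 1/4).
r = 1/8 + 1/4 = 0.375.

0.375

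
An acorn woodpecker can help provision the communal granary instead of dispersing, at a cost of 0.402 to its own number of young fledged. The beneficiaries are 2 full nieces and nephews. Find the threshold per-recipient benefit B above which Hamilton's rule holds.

r to a full niece or nephew = 1/4 (full aunt/uncle↔niece/nephew: two paths of length 3 through the shared grandparent pair: r = 2·(1/2)^3 = 1/4).
Hamilton's rule with n recipients of equal r: n·r·B > C, so B > C/(n·r) = 0.402/(2·0.25) = 0.804.

0.804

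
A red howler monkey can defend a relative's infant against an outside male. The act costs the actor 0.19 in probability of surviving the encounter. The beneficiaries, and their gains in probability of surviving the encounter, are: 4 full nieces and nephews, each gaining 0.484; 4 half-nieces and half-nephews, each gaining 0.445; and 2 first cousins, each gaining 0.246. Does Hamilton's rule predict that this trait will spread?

Hamilton's rule: the trait is favored when the sum of r·B over every recipient exceeds the actor's cost C.
r to a full niece or nephew = 0.25 (full aunt/uncle↔niece/nephew: two paths of length 3 through the shared grandparent pair: r = 2·(1/2)^3 = 1/4).
r to a half-niece or half-nephew = 1/8 (half-aunt/uncle↔niece/nephew: one path of length 3: r = (1/2)^3 = 1/8).
r to a first cousin = 0.125 (first cousins share one grandparent pair — two paths of length 4: r = 2·(1/2)^4 = 1/8).
Summing one r·B term per recipient: 4·0.25·0.484 + 4·0.125·0.445 + 2·0.125·0.246 = 0.768.
0.768 > 0.19: the indirect benefit exceeds the cost.

Yes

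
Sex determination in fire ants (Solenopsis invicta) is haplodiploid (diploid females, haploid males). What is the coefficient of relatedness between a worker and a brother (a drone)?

Her haploid brother carries none of their father's genes and a random half of their mother's genome; that half matches the maternal half of her own genome with probability 1/2: r = 1/2 · 1/2 = 1/4.

0.25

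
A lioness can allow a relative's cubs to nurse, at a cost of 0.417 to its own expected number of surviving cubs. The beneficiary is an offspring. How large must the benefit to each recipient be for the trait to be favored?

0.834

r to an offspring = 0.5 (one parent–offspring link: r = (1/2)^1 = 1/2).
Hamilton's rule with n recipients of equal r: n·r·B > C, so B > C/(n·r) = 0.417/(1·0.5) = 0.834.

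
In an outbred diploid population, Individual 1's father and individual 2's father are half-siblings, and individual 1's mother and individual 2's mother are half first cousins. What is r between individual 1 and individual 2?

0.078125

Wright's path rule: contributions from independent ancestry routes add.
Individual 1 and individual 2 are related in two ways: half first cousins through their fathers (r = 1/16) and half second cousins through their mothers (r = 1/64).
r = 1/16 + 1/64 = 0.078125.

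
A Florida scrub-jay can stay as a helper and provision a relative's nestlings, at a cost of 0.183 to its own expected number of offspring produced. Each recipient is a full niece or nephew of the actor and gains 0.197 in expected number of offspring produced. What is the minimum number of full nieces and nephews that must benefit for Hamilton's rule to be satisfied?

4

r to a full niece or nephew = 1/4 (full aunt/uncle↔niece/nephew: two paths of length 3 through the shared grandparent pair: r = 2·(1/2)^3 = 1/4).
Hamilton's rule: n·r·B > C  ⇒  n > C/(r·B) = 0.183/(0.25·0.197) = 3.716.
The smallest integer exceeding 3.716 is 4.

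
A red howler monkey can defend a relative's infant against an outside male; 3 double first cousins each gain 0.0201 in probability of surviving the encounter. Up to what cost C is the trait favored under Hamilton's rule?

r to a double first cousin = 1/4 (double first cousins share both grandparent pairs — four paths of length 4: r = 4·(1/2)^4 = 1/4).
Hamilton's rule: n·r·B > C, so the trait is favored while C < n·r·B = 3·0.25·0.0201 = 0.015075.

0.015075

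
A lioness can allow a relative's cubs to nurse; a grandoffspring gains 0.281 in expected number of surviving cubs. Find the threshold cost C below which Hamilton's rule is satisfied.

0.07025

r to a grandoffspring = 1/4 (two parent–offspring links: r = (1/2)^2 = 1/4).
Hamilton's rule: n·r·B > C, so the trait is favored while C < n·r·B = 1·0.25·0.281 = 0.07025.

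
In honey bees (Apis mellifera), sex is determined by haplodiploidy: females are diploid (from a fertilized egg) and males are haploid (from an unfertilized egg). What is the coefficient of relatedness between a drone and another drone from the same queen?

Haploid brothers each carry a random half of the queen's diploid genome, so on average they share half: r = 1/2.

0.5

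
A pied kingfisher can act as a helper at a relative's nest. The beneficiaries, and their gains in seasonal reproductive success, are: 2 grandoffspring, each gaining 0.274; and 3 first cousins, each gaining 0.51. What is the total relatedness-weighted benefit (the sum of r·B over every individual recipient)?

0.32825

r to a grandoffspring = 1/4 (two parent–offspring links: r = (1/2)^2 = 1/4).
r to a first cousin = 0.125 (first cousins share one grandparent pair — two paths of length 4: r = 2·(1/2)^4 = 1/8).
Summing one r·B term per recipient: 2·0.25·0.274 + 3·0.125·0.51 = 0.32825.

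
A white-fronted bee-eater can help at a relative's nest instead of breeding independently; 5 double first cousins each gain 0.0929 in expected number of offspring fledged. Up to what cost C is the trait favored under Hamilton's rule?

0.116125

r to a double first cousin = 0.25 (double first cousins share both grandparent pairs — four paths of length 4: r = 4·(1/2)^4 = 1/4).
Hamilton's rule: n·r·B > C, so the trait is favored while C < n·r·B = 5·0.25·0.0929 = 0.116125.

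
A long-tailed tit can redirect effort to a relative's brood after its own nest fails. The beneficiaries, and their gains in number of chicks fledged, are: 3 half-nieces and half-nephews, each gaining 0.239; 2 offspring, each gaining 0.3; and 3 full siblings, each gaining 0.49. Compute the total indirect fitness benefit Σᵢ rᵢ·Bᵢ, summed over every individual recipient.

r to a half-niece or half-nephew = 0.125 (half-aunt/uncle↔niece/nephew: one path of length 3: r = (1/2)^3 = 1/8).
r to an offspring = 0.5 (one parent–offspring link: r = (1/2)^1 = 1/2).
r to a full sibling = 1/2 (full sibs share both parents — two paths of length 2: r = 2·(1/2)^2 = 1/2).
Summing one r·B term per recipient: 3·0.125·0.239 + 2·0.5·0.3 + 3·0.5·0.49 = 1.124625.

1.124625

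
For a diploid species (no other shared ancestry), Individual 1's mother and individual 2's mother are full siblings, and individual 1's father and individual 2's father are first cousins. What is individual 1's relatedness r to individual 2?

0.15625

Independent pedigree routes through distinct common ancestors add.
Individual 1 and individual 2 are related in two ways: first cousins through their mothers (r = 1/8) and second cousins through their fathers (r = 1/32).
r = 1/8 + 1/32 = 5/32 = 0.15625.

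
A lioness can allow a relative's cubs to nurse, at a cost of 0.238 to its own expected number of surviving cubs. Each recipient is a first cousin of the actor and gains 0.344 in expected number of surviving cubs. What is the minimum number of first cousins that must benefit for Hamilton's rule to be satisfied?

6

r to a first cousin = 0.125 (first cousins share one grandparent pair — two paths of length 4: r = 2·(1/2)^4 = 1/8).
Hamilton's rule: n·r·B > C  ⇒  n > C/(r·B) = 0.238/(0.125·0.344) = 5.535.
The smallest integer exceeding 5.535 is 6.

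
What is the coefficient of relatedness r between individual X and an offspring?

0.5

Each parent–offspring link contributes a factor of 1/2, and independent paths through distinct common ancestors add.
One parent–offspring link: r = (1/2)^1 = 1/2.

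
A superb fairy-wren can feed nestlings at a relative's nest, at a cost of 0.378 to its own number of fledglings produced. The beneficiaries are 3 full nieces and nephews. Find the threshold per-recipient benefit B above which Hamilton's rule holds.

0.504

r to a full niece or nephew = 1/4 (full aunt/uncle↔niece/nephew: two paths of length 3 through the shared grandparent pair: r = 2·(1/2)^3 = 1/4).
Hamilton's rule with n recipients of equal r: n·r·B > C, so B > C/(n·r) = 0.378/(3·0.25) = 0.504.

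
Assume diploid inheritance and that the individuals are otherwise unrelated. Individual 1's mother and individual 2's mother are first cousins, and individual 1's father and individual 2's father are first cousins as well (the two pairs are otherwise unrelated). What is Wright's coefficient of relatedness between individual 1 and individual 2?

0.0625

With two independent routes of shared ancestry, r is the sum of the two contributions.
Individual 1 and individual 2 are related in two ways: second cousins through their mothers (r = 1/32) and second cousins through their fathers (r = 1/32).
r = 1/32 + 1/32 = 1/16 = 0.0625.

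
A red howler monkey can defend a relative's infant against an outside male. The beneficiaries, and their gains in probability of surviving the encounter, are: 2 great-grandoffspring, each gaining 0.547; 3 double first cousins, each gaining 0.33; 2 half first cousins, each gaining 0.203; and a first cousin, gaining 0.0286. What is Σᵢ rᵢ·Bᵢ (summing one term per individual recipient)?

r to a great-grandoffspring = 1/8 (three parent–offspring links: r = (1/2)^3 = 1/8).
r to a double first cousin = 1/4 (double first cousins share both grandparent pairs — four paths of length 4: r = 4·(1/2)^4 = 1/4).
r to a half first cousin = 0.0625 (half first cousins share one grandparent — one path of length 4: r = (1/2)^4 = 1/16).
r to a first cousin = 0.125 (first cousins share one grandparent pair — two paths of length 4: r = 2·(1/2)^4 = 1/8).
Summing one r·B term per recipient: 2·0.125·0.547 + 3·0.25·0.33 + 2·0.0625·0.203 + 1·0.125·0.0286 = 0.4132.

0.4132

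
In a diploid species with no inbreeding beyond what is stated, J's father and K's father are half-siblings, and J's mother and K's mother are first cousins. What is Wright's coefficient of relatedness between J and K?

Wright's path rule: contributions from independent ancestry routes add.
J and K are related in two ways: half first cousins through their fathers (r = 1/16) and second cousins through their mothers (r = 1/32).
r = 1/16 + 1/32 = 0.09375.

0.09375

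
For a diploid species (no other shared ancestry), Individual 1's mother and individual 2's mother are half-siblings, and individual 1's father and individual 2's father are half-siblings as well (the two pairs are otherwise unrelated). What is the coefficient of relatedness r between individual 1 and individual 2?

0.125

With two independent routes of shared ancestry, r is the sum of the two contributions.
Individual 1 and individual 2 are related in two ways: half first cousins through their mothers (r = 1/16) and half first cousins through their fathers (r = 1/16).
r = 1/16 + 1/16 = 1/8 = 0.125.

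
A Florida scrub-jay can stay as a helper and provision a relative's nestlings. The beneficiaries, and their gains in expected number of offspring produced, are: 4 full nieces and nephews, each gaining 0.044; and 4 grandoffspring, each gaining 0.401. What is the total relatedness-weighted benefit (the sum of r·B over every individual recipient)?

r to a full niece or nephew = 1/4 (full aunt/uncle↔niece/nephew: two paths of length 3 through the shared grandparent pair: r = 2·(1/2)^3 = 1/4).
r to a grandoffspring = 0.25 (two parent–offspring links: r = (1/2)^2 = 1/4).
Summing one r·B term per recipient: 4·0.25·0.044 + 4·0.25·0.401 = 0.445.

0.445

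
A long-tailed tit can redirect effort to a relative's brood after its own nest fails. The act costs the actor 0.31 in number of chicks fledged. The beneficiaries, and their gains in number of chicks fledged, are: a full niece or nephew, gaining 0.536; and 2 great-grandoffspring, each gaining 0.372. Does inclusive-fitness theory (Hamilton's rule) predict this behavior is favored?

Hamilton's rule: the trait is favored when the sum of r·B over every recipient exceeds the actor's cost C.
r to a full niece or nephew = 1/4 (full aunt/uncle↔niece/nephew: two paths of length 3 through the shared grandparent pair: r = 2·(1/2)^3 = 1/4).
r to a great-grandoffspring = 0.125 (three parent–offspring links: r = (1/2)^3 = 1/8).
Summing one r·B term per recipient: 1·0.25·0.536 + 2·0.125·0.372 = 0.227.
0.227 < 0.31: the indirect benefit is less than the cost.

No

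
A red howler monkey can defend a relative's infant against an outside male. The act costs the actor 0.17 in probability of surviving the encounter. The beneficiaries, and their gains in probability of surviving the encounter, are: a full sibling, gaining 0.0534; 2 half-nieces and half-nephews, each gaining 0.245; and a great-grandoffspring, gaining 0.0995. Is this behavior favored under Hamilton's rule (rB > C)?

Hamilton's rule: the trait is favored when the sum of r·B over every recipient exceeds the actor's cost C.
r to a full sibling = 1/2 (full sibs share both parents — two paths of length 2: r = 2·(1/2)^2 = 1/2).
r to a half-niece or half-nephew = 1/8 (half-aunt/uncle↔niece/nephew: one path of length 3: r = (1/2)^3 = 1/8).
r to a great-grandoffspring = 0.125 (three parent–offspring links: r = (1/2)^3 = 1/8).
Summing one r·B term per recipient: 1·0.5·0.0534 + 2·0.125·0.245 + 1·0.125·0.0995 = 0.1003875.
0.1003875 < 0.17: the indirect benefit is less than the cost.

No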